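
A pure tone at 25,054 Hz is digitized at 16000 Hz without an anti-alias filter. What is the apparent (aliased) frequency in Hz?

Nyquist = 16,000/2 = 8,000 Hz; 25,054 Hz exceeds it.
Alias = |25,054 − 2×16,000| = |25,054 − 32,000| = 6,946 Hz.

6,946 Hz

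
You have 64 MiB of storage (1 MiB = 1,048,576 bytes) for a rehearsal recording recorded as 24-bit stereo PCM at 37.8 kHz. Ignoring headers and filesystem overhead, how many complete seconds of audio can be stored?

Uncompressed byte rate = 37,800 × 3 × 2 = 226,800 bytes/s.
Capacity = 64 × 1,048,576 = 67,108,864 bytes.
67,108,864 / 226,800 ≈ 295.89 s → 295 seconds.

295 seconds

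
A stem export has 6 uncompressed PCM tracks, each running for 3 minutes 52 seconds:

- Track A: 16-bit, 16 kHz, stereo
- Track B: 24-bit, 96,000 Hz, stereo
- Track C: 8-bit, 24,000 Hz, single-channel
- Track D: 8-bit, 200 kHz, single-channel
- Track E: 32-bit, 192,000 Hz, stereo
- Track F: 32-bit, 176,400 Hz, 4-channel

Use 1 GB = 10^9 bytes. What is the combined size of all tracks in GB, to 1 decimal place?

3 minutes 52 seconds = 232 s.
Track A: 16,000 × 232 × 2 × 2 = 14,848,000 bytes.
Track B: 96,000 × 232 × 3 × 2 = 133,632,000 bytes.
Track C: 24,000 × 232 × 1 × 1 = 5,568,000 bytes.
Track D: 200,000 × 232 × 1 × 1 = 46,400,000 bytes.
Track E: 192,000 × 232 × 4 × 2 = 356,352,000 bytes.
Track F: 176,400 × 232 × 4 × 4 = 654,796,800 bytes.
Total = 1,211,596,800 bytes = 1.2 GB.

1.2 GB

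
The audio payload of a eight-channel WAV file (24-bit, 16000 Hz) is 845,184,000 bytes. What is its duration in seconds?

2,201 seconds

Byte rate = 16,000 × 3 × 8 = 384,000 bytes/s.
Duration = 845,184,000 / 384,000 = 2,201 s.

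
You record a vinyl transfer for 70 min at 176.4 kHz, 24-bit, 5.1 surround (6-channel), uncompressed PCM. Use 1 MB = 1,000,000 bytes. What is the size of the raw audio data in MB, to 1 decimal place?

Duration = 70 min = 4,200 s.
Bytes = 176,400 samples/s × 4,200 s × 3 bytes/sample × 6 ch = 13,335,840,000 bytes.
13,335,840,000 / 1,000,000 = 13335.8 MB.

13335.8 MB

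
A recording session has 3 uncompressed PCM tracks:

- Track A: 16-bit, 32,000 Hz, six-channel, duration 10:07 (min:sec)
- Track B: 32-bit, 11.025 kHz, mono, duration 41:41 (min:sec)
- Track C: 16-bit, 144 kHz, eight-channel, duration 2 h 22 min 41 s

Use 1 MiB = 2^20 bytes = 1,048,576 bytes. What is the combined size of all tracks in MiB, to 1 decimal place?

Track A: 10:07 (min:sec) = 607 s; 32,000 × 607 × 2 × 6 = 233,088,000 bytes.
Track B: 41:41 (min:sec) = 2,501 s; 11,025 × 2,501 × 4 × 1 = 110,294,100 bytes.
Track C: 2 h 22 min 41 s = 8,561 s; 144,000 × 8,561 × 2 × 8 = 19,724,544,000 bytes.
Total = 20,067,926,100 bytes = 19138.3 MiB.

19138.3 MiB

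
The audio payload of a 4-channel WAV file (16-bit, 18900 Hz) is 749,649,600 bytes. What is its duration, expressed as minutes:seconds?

82:38

Byte rate = 18,900 × 2 × 4 = 151,200 bytes/s.
Duration = 749,649,600 / 151,200 = 4,958 s.
4,958 s = 82:38.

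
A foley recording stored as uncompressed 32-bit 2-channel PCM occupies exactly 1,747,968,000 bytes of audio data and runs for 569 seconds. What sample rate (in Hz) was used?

Bytes = sample_rate × seconds × bytes_per_sample × channels.
sample_rate = 1,747,968,000 / (569 × 4 × 2) = 1,747,968,000 / 4,552 = 384,000 Hz.

384,000 Hz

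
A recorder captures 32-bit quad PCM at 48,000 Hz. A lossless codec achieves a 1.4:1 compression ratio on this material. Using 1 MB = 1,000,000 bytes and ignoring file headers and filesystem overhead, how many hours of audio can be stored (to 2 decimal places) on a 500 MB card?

Uncompressed byte rate = 48,000 × 4 × 4 = 768,000 bytes/s.
After 1.4:1 compression, effective rate ≈ 548571.43 bytes/s.
Capacity = 500 × 1,000,000 = 500,000,000 bytes.
500,000,000 / effective rate ≈ 911.46 s → 0.25 hours.

0.25 hours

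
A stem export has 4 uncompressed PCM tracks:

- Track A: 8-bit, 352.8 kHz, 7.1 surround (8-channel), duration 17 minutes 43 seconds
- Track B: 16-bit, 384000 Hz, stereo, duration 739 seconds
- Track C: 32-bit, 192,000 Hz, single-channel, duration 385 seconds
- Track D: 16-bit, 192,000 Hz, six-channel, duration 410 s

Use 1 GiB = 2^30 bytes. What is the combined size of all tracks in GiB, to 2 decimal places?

Track A: 17 minutes 43 seconds = 1,063 s; 352,800 × 1,063 × 1 × 8 = 3,000,211,200 bytes.
Track B: 384,000 × 739 × 2 × 2 = 1,135,104,000 bytes.
Track C: 192,000 × 385 × 4 × 1 = 295,680,000 bytes.
Track D: 192,000 × 410 × 2 × 6 = 944,640,000 bytes.
Total = 5,375,635,200 bytes = 5.01 GiB.

5.01 GiB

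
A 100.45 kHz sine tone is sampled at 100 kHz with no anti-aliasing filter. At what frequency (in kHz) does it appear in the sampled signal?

Nyquist = 100,000/2 = 50,000 Hz; 100,450 Hz exceeds it.
Alias = |100,450 − 1×100,000| = |100,450 − 100,000| = 450 Hz = 0.45 kHz.

0.45 kHz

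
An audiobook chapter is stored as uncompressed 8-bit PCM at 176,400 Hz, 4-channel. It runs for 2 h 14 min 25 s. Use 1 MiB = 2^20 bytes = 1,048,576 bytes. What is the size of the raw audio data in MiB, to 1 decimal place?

5427.0 MiB

Duration = 2 h 14 min 25 s = 8,065 s.
Bytes = 176,400 samples/s × 8,065 s × 1 bytes/sample × 4 ch = 5,690,664,000 bytes.
5,690,664,000 / 1,048,576 = 5427.0 MiB.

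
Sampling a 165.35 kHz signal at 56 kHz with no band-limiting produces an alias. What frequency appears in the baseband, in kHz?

Nyquist = 56,000/2 = 28,000 Hz; 165,350 Hz exceeds it.
Alias = |165,350 − 3×56,000| = |165,350 − 168,000| = 2,650 Hz = 2.65 kHz.

2.65 kHz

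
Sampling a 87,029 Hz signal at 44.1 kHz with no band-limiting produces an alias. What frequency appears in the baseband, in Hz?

1,171 Hz

Nyquist = 44,100/2 = 22,050 Hz; 87,029 Hz exceeds it.
Alias = |87,029 − 2×44,100| = |87,029 − 88,200| = 1,171 Hz.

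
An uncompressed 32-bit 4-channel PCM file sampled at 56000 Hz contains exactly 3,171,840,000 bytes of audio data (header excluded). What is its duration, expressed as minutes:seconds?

Byte rate = 56,000 × 4 × 4 = 896,000 bytes/s.
Duration = 3,171,840,000 / 896,000 = 3,540 s.
3,540 s = 59:00.

59:00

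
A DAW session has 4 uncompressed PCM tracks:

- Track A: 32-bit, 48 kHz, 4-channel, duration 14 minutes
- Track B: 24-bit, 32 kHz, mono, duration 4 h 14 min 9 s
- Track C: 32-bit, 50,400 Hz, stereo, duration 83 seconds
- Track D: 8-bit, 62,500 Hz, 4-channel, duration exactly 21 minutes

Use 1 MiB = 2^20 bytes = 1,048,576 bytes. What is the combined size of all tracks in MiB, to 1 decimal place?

2343.6 MiB

Track A: 14 minutes = 840 s; 48,000 × 840 × 4 × 4 = 645,120,000 bytes.
Track B: 4 h 14 min 9 s = 15,249 s; 32,000 × 15,249 × 3 × 1 = 1,463,904,000 bytes.
Track C: 50,400 × 83 × 4 × 2 = 33,465,600 bytes.
Track D: exactly 21 minutes = 1,260 s; 62,500 × 1,260 × 1 × 4 = 315,000,000 bytes.
Total = 2,457,489,600 bytes = 2343.6 MiB.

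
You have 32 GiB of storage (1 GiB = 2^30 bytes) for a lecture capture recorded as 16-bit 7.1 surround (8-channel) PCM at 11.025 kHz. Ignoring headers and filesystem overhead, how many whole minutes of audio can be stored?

Uncompressed byte rate = 11,025 × 2 × 8 = 176,400 bytes/s.
Capacity = 32 × 1,073,741,824 = 34,359,738,368 bytes.
34,359,738,368 / 176,400 ≈ 194783.1 s → 3,246 minutes.

3,246 minutes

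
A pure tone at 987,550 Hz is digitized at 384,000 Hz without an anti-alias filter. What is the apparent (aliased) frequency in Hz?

164,450 Hz

Nyquist = 384,000/2 = 192,000 Hz; 987,550 Hz exceeds it.
Alias = |987,550 − 3×384,000| = |987,550 − 1,152,000| = 164,450 Hz.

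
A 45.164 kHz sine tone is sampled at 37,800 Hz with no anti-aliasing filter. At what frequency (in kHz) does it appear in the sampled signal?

7.364 kHz

Nyquist = 37,800/2 = 18,900 Hz; 45,164 Hz exceeds it.
Alias = |45,164 − 1×37,800| = |45,164 − 37,800| = 7,364 Hz = 7.364 kHz.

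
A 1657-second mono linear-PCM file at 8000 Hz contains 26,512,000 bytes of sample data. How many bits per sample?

16 bits

Bytes per sample = 26,512,000 / (8,000 × 1,657 × 1) = 26,512,000 / 13,256,000 = 2.
Bit depth = 2 × 8 = 16 bits.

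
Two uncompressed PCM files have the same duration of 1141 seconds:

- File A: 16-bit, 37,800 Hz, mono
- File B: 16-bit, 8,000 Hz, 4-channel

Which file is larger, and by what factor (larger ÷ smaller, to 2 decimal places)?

File A, by a factor of 1.18

File A: 37,800 × 2 × 1 = 75,600 bytes/s.
File B: 8,000 × 2 × 4 = 64,000 bytes/s.
File A is larger; ratio = 86,259,600 / 73,024,000 = 1.18.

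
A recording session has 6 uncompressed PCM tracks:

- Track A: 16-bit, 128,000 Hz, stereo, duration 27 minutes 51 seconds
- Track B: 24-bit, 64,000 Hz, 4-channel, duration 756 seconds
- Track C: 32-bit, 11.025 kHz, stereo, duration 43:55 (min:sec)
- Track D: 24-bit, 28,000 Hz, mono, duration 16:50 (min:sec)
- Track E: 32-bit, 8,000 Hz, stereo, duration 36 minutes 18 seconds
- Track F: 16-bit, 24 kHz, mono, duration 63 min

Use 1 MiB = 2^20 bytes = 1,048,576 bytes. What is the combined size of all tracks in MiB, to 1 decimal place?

1978.1 MiB

Track A: 27 minutes 51 seconds = 1,671 s; 128,000 × 1,671 × 2 × 2 = 855,552,000 bytes.
Track B: 64,000 × 756 × 3 × 4 = 580,608,000 bytes.
Track C: 43:55 (min:sec) = 2,635 s; 11,025 × 2,635 × 4 × 2 = 232,407,000 bytes.
Track D: 16:50 (min:sec) = 1,010 s; 28,000 × 1,010 × 3 × 1 = 84,840,000 bytes.
Track E: 36 minutes 18 seconds = 2,178 s; 8,000 × 2,178 × 4 × 2 = 139,392,000 bytes.
Track F: 63 min = 3,780 s; 24,000 × 3,780 × 2 × 1 = 181,440,000 bytes.
Total = 2,074,239,000 bytes = 1978.1 MiB.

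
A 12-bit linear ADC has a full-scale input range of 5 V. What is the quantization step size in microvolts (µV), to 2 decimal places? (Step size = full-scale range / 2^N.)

1220.70 µV

5 V / 2^12 = 5 / 4,096 V = 1220.70 µV.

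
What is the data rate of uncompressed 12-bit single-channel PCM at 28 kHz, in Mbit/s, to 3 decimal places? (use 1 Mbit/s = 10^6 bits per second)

0.336 Mbit/s

Bit rate = 28,000 × 12 × 1 = 336,000 bits/s.
= 0.336 Mbit/s.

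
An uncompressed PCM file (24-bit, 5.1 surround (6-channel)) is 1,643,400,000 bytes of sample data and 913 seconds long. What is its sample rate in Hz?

100,000 Hz

Bytes = sample_rate × seconds × bytes_per_sample × channels.
sample_rate = 1,643,400,000 / (913 × 3 × 6) = 1,643,400,000 / 16,434 = 100,000 Hz.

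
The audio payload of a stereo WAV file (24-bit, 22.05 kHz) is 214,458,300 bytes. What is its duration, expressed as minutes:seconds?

27:01

Byte rate = 22,050 × 3 × 2 = 132,300 bytes/s.
Duration = 214,458,300 / 132,300 = 1,621 s.
1,621 s = 27:01.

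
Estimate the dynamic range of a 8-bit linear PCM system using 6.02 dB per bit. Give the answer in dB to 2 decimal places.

48.16 dB

8 × 6.02 = 48.16 dB.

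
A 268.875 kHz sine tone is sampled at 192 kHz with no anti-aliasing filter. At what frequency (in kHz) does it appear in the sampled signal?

76.875 kHz

Nyquist = 192,000/2 = 96,000 Hz; 268,875 Hz exceeds it.
Alias = |268,875 − 1×192,000| = |268,875 − 192,000| = 76,875 Hz = 76.875 kHz.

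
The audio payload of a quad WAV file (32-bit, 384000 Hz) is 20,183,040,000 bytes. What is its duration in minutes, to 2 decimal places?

Byte rate = 384,000 × 4 × 4 = 6,144,000 bytes/s.
Duration = 20,183,040,000 / 6,144,000 = 3,285 s.
3,285 s / 60 = 54.75 minutes.

54.75 minutes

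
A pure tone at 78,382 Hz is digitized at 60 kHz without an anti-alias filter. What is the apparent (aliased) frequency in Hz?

18,382 Hz

Nyquist = 60,000/2 = 30,000 Hz; 78,382 Hz exceeds it.
Alias = |78,382 − 1×60,000| = |78,382 − 60,000| = 18,382 Hz.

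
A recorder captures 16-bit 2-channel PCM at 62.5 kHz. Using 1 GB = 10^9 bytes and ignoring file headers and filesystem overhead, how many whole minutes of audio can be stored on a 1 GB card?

Uncompressed byte rate = 62,500 × 2 × 2 = 250,000 bytes/s.
Capacity = 1 × 1,000,000,000 = 1,000,000,000 bytes.
1,000,000,000 / 250,000 ≈ 4000 s → 66 minutes.

66 minutes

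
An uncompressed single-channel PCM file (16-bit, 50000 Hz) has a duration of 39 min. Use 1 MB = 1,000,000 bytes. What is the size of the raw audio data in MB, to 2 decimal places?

Duration = 39 min = 2,340 s.
Bytes = 50,000 samples/s × 2,340 s × 2 bytes/sample × 1 ch = 234,000,000 bytes.
234,000,000 / 1,000,000 = 234.00 MB.

234.00 MB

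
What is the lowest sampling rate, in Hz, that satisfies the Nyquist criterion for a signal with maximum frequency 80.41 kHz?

Minimum sample rate = 2 × 80,410 Hz = 160,820 Hz.

160,820 Hz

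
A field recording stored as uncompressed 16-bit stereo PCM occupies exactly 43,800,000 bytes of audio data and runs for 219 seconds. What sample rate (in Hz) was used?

Bytes = sample_rate × seconds × bytes_per_sample × channels.
sample_rate = 43,800,000 / (219 × 2 × 2) = 43,800,000 / 876 = 50,000 Hz.

50,000 Hz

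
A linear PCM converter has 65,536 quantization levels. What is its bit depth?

16 bits

log2(65,536) = 16.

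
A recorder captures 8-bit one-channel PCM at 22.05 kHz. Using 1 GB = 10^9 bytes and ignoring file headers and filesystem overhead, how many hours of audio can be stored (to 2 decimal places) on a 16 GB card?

Uncompressed byte rate = 22,050 × 1 × 1 = 22,050 bytes/s.
Capacity = 16 × 1,000,000,000 = 16,000,000,000 bytes.
16,000,000,000 / 22,050 ≈ 725623.58 s → 201.56 hours.

201.56 hours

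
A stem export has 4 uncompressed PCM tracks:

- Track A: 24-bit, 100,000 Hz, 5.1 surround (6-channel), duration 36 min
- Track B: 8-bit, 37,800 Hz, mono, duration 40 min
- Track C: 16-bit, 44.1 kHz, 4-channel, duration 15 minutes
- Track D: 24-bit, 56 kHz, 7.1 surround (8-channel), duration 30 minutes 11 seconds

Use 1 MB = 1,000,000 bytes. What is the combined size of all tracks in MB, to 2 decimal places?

Track A: 36 min = 2,160 s; 100,000 × 2,160 × 3 × 6 = 3,888,000,000 bytes.
Track B: 40 min = 2,400 s; 37,800 × 2,400 × 1 × 1 = 90,720,000 bytes.
Track C: 15 minutes = 900 s; 44,100 × 900 × 2 × 4 = 317,520,000 bytes.
Track D: 30 minutes 11 seconds = 1,811 s; 56,000 × 1,811 × 3 × 8 = 2,433,984,000 bytes.
Total = 6,730,224,000 bytes = 6730.22 MB.

6730.22 MB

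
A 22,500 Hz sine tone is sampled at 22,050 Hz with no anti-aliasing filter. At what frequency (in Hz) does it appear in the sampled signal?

Nyquist = 22,050/2 = 11,025 Hz; 22,500 Hz exceeds it.
Alias = |22,500 − 1×22,050| = |22,500 − 22,050| = 450 Hz.

450 Hz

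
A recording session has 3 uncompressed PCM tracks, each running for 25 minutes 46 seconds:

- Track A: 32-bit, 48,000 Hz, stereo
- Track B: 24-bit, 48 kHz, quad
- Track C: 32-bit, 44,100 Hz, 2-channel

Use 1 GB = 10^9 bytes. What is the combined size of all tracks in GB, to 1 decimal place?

2.0 GB

25 minutes 46 seconds = 1,546 s.
Track A: 48,000 × 1,546 × 4 × 2 = 593,664,000 bytes.
Track B: 48,000 × 1,546 × 3 × 4 = 890,496,000 bytes.
Track C: 44,100 × 1,546 × 4 × 2 = 545,428,800 bytes.
Total = 2,029,588,800 bytes = 2.0 GB.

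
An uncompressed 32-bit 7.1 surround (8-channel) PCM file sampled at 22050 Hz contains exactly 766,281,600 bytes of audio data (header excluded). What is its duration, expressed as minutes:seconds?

18:06

Byte rate = 22,050 × 4 × 8 = 705,600 bytes/s.
Duration = 766,281,600 / 705,600 = 1,086 s.
1,086 s = 18:06.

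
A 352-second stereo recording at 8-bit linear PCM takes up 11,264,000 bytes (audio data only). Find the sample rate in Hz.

16,000 Hz

Bytes = sample_rate × seconds × bytes_per_sample × channels.
sample_rate = 11,264,000 / (352 × 1 × 2) = 11,264,000 / 704 = 16,000 Hz.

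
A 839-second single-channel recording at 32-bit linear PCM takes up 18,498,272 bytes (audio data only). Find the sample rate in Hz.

Bytes = sample_rate × seconds × bytes_per_sample × channels.
sample_rate = 18,498,272 / (839 × 4 × 1) = 18,498,272 / 3,356 = 5,512 Hz.

5,512 Hz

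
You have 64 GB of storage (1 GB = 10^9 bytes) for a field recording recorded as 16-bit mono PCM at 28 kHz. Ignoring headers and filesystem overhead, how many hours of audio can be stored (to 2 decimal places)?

Uncompressed byte rate = 28,000 × 2 × 1 = 56,000 bytes/s.
Capacity = 64 × 1,000,000,000 = 64,000,000,000 bytes.
64,000,000,000 / 56,000 ≈ 1142857.14 s → 317.46 hours.

317.46 hours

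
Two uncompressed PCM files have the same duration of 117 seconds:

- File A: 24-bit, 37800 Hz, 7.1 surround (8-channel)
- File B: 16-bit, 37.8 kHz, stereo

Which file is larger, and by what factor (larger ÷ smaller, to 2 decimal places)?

File A: 37,800 × 3 × 8 = 907,200 bytes/s.
File B: 37,800 × 2 × 2 = 151,200 bytes/s.
File A is larger; ratio = 106,142,400 / 17,690,400 = 6.00.

File A, by a factor of 6.00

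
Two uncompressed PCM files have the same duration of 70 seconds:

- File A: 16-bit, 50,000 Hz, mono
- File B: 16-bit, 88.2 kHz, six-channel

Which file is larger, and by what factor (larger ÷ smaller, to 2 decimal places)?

File A: 50,000 × 2 × 1 = 100,000 bytes/s.
File B: 88,200 × 2 × 6 = 1,058,400 bytes/s.
File B is larger; ratio = 74,088,000 / 7,000,000 = 10.58.

File B, by a factor of 10.58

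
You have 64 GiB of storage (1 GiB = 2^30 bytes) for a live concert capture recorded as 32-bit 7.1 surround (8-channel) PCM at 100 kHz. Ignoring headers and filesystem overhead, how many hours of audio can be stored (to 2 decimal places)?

5.97 hours

Uncompressed byte rate = 100,000 × 4 × 8 = 3,200,000 bytes/s.
Capacity = 64 × 1,073,741,824 = 68,719,476,736 bytes.
68,719,476,736 / 3,200,000 ≈ 21474.84 s → 5.97 hours.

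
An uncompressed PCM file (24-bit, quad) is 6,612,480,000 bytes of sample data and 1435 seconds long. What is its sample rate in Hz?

Bytes = sample_rate × seconds × bytes_per_sample × channels.
sample_rate = 6,612,480,000 / (1,435 × 3 × 4) = 6,612,480,000 / 17,220 = 384,000 Hz.

384,000 Hz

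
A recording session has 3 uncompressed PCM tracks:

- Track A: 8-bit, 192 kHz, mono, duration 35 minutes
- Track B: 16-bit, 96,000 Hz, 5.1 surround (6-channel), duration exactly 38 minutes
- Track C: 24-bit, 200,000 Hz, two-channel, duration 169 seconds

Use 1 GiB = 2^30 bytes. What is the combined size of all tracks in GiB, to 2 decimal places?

Track A: 35 minutes = 2,100 s; 192,000 × 2,100 × 1 × 1 = 403,200,000 bytes.
Track B: exactly 38 minutes = 2,280 s; 96,000 × 2,280 × 2 × 6 = 2,626,560,000 bytes.
Track C: 200,000 × 169 × 3 × 2 = 202,800,000 bytes.
Total = 3,232,560,000 bytes = 3.01 GiB.

3.01 GiB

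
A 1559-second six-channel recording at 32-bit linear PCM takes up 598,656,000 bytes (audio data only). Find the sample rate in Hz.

Bytes = sample_rate × seconds × bytes_per_sample × channels.
sample_rate = 598,656,000 / (1,559 × 4 × 6) = 598,656,000 / 37,416 = 16,000 Hz.

16,000 Hz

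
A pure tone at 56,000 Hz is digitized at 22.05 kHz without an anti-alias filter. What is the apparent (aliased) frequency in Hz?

10,150 Hz

Nyquist = 22,050/2 = 11,025 Hz; 56,000 Hz exceeds it.
Alias = |56,000 − 3×22,050| = |56,000 − 66,150| = 10,150 Hz.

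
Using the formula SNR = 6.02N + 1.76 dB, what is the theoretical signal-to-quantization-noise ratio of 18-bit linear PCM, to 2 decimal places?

6.02 × 18 + 1.76 = 110.12 dB.

110.12 dB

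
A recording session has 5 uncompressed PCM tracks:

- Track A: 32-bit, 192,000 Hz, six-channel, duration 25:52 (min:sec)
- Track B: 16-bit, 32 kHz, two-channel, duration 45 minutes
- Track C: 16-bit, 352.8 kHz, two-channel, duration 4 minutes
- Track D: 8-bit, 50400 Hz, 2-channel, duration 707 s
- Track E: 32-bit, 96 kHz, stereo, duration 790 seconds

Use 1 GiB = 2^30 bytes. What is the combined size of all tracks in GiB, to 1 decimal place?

Track A: 25:52 (min:sec) = 1,552 s; 192,000 × 1,552 × 4 × 6 = 7,151,616,000 bytes.
Track B: 45 minutes = 2,700 s; 32,000 × 2,700 × 2 × 2 = 345,600,000 bytes.
Track C: 4 minutes = 240 s; 352,800 × 240 × 2 × 2 = 338,688,000 bytes.
Track D: 50,400 × 707 × 1 × 2 = 71,265,600 bytes.
Track E: 96,000 × 790 × 4 × 2 = 606,720,000 bytes.
Total = 8,513,889,600 bytes = 7.9 GiB.

7.9 GiB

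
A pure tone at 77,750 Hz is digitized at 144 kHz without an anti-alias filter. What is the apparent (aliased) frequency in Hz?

Nyquist = 144,000/2 = 72,000 Hz; 77,750 Hz exceeds it.
Alias = |77,750 − 1×144,000| = |77,750 − 144,000| = 66,250 Hz.

66,250 Hz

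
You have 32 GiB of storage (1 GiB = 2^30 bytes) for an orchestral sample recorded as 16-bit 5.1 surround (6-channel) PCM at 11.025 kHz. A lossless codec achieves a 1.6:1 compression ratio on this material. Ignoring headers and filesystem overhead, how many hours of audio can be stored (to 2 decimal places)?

Uncompressed byte rate = 11,025 × 2 × 6 = 132,300 bytes/s.
After 1.6:1 compression, effective rate ≈ 82687.5 bytes/s.
Capacity = 32 × 1,073,741,824 = 34,359,738,368 bytes.
34,359,738,368 / effective rate ≈ 415537.27 s → 115.43 hours.

115.43 hours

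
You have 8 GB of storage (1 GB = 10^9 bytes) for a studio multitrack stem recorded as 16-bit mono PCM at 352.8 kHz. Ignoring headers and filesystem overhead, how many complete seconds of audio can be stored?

Uncompressed byte rate = 352,800 × 2 × 1 = 705,600 bytes/s.
Capacity = 8 × 1,000,000,000 = 8,000,000,000 bytes.
8,000,000,000 / 705,600 ≈ 11337.87 s → 11,337 seconds.

11,337 seconds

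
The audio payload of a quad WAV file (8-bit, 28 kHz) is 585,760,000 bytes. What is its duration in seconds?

Byte rate = 28,000 × 1 × 4 = 112,000 bytes/s.
Duration = 585,760,000 / 112,000 = 5,230 s.

5,230 seconds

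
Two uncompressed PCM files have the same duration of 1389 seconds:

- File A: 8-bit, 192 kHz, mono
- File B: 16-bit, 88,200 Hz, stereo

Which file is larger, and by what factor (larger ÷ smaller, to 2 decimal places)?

File B, by a factor of 1.84

File A: 192,000 × 1 × 1 = 192,000 bytes/s.
File B: 88,200 × 2 × 2 = 352,800 bytes/s.
File B is larger; ratio = 490,039,200 / 266,688,000 = 1.84.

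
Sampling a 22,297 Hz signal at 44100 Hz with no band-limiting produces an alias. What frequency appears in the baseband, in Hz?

21,803 Hz

Nyquist = 44,100/2 = 22,050 Hz; 22,297 Hz exceeds it.
Alias = |22,297 − 1×44,100| = |22,297 − 44,100| = 21,803 Hz.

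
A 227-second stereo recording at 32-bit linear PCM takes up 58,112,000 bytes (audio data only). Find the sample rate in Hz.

32,000 Hz

Bytes = sample_rate × seconds × bytes_per_sample × channels.
sample_rate = 58,112,000 / (227 × 4 × 2) = 58,112,000 / 1,816 = 32,000 Hz.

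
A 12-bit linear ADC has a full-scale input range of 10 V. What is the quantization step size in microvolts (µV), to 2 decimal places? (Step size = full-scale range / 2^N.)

2441.41 µV

10 V / 2^12 = 10 / 4,096 V = 2441.41 µV.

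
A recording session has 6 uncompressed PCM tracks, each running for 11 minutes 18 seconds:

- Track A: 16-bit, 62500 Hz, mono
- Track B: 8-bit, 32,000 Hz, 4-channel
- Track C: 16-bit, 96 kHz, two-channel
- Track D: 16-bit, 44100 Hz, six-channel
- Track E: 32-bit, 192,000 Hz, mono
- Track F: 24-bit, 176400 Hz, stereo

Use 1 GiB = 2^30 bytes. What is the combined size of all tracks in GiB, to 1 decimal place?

11 minutes 18 seconds = 678 s.
Track A: 62,500 × 678 × 2 × 1 = 84,750,000 bytes.
Track B: 32,000 × 678 × 1 × 4 = 86,784,000 bytes.
Track C: 96,000 × 678 × 2 × 2 = 260,352,000 bytes.
Track D: 44,100 × 678 × 2 × 6 = 358,797,600 bytes.
Track E: 192,000 × 678 × 4 × 1 = 520,704,000 bytes.
Track F: 176,400 × 678 × 3 × 2 = 717,595,200 bytes.
Total = 2,028,982,800 bytes = 1.9 GiB.

1.9 GiB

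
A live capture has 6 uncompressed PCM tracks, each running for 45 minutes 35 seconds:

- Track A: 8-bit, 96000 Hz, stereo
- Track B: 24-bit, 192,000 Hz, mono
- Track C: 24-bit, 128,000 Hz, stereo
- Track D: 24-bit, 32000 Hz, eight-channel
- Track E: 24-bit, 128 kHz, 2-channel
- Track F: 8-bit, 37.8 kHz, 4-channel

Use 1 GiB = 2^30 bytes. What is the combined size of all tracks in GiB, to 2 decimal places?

45 minutes 35 seconds = 2,735 s.
Track A: 96,000 × 2,735 × 1 × 2 = 525,120,000 bytes.
Track B: 192,000 × 2,735 × 3 × 1 = 1,575,360,000 bytes.
Track C: 128,000 × 2,735 × 3 × 2 = 2,100,480,000 bytes.
Track D: 32,000 × 2,735 × 3 × 8 = 2,100,480,000 bytes.
Track E: 128,000 × 2,735 × 3 × 2 = 2,100,480,000 bytes.
Track F: 37,800 × 2,735 × 1 × 4 = 413,532,000 bytes.
Total = 8,815,452,000 bytes = 8.21 GiB.

8.21 GiB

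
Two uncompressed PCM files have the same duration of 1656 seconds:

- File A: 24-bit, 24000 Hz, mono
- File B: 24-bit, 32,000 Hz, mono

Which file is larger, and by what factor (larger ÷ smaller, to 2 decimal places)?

File A: 24,000 × 3 × 1 = 72,000 bytes/s.
File B: 32,000 × 3 × 1 = 96,000 bytes/s.
File B is larger; ratio = 158,976,000 / 119,232,000 = 1.33.

File B, by a factor of 1.33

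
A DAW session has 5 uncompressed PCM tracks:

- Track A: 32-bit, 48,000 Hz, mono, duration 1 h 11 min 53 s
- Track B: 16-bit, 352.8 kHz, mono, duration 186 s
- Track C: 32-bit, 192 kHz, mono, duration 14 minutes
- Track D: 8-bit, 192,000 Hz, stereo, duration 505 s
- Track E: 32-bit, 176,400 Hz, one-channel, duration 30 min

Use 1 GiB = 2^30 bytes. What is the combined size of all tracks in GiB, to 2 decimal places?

Track A: 1 h 11 min 53 s = 4,313 s; 48,000 × 4,313 × 4 × 1 = 828,096,000 bytes.
Track B: 352,800 × 186 × 2 × 1 = 131,241,600 bytes.
Track C: 14 minutes = 840 s; 192,000 × 840 × 4 × 1 = 645,120,000 bytes.
Track D: 192,000 × 505 × 1 × 2 = 193,920,000 bytes.
Track E: 30 min = 1,800 s; 176,400 × 1,800 × 4 × 1 = 1,270,080,000 bytes.
Total = 3,068,457,600 bytes = 2.86 GiB.

2.86 GiB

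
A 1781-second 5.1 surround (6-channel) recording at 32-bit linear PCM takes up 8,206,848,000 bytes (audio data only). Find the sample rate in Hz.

192,000 Hz

Bytes = sample_rate × seconds × bytes_per_sample × channels.
sample_rate = 8,206,848,000 / (1,781 × 4 × 6) = 8,206,848,000 / 42,744 = 192,000 Hz.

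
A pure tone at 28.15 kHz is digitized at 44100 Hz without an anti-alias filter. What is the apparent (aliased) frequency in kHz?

Nyquist = 44,100/2 = 22,050 Hz; 28,150 Hz exceeds it.
Alias = |28,150 − 1×44,100| = |28,150 − 44,100| = 15,950 Hz = 15.95 kHz.

15.95 kHz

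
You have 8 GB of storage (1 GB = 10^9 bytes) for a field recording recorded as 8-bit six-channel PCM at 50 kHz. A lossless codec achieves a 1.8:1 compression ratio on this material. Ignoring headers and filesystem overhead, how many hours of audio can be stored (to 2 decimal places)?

Uncompressed byte rate = 50,000 × 1 × 6 = 300,000 bytes/s.
After 1.8:1 compression, effective rate ≈ 166666.67 bytes/s.
Capacity = 8 × 1,000,000,000 = 8,000,000,000 bytes.
8,000,000,000 / effective rate ≈ 48000 s → 13.33 hours.

13.33 hours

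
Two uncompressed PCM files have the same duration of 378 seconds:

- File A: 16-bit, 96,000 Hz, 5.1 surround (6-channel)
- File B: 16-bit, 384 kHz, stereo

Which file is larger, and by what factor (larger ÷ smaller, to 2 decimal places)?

File B, by a factor of 1.33

File A: 96,000 × 2 × 6 = 1,152,000 bytes/s.
File B: 384,000 × 2 × 2 = 1,536,000 bytes/s.
File B is larger; ratio = 580,608,000 / 435,456,000 = 1.33.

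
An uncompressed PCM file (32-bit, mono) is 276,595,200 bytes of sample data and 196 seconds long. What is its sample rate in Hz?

Bytes = sample_rate × seconds × bytes_per_sample × channels.
sample_rate = 276,595,200 / (196 × 4 × 1) = 276,595,200 / 784 = 352,800 Hz.

352,800 Hz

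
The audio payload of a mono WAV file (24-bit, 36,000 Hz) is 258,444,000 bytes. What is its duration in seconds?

2,393 seconds

Byte rate = 36,000 × 3 × 1 = 108,000 bytes/s.
Duration = 258,444,000 / 108,000 = 2,393 s.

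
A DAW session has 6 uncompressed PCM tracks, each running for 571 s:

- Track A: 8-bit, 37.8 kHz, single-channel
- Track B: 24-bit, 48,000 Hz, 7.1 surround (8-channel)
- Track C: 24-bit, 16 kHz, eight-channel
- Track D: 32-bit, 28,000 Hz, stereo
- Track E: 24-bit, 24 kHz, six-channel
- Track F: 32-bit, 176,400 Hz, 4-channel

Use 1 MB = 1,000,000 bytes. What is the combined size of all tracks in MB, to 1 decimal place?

2884.8 MB

Track A: 37,800 × 571 × 1 × 1 = 21,583,800 bytes.
Track B: 48,000 × 571 × 3 × 8 = 657,792,000 bytes.
Track C: 16,000 × 571 × 3 × 8 = 219,264,000 bytes.
Track D: 28,000 × 571 × 4 × 2 = 127,904,000 bytes.
Track E: 24,000 × 571 × 3 × 6 = 246,672,000 bytes.
Track F: 176,400 × 571 × 4 × 4 = 1,611,590,400 bytes.
Total = 2,884,806,200 bytes = 2884.8 MB.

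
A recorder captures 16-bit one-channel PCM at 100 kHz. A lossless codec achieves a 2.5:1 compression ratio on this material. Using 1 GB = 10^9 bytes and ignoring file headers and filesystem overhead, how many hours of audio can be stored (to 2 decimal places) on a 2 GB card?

6.94 hours

Uncompressed byte rate = 100,000 × 2 × 1 = 200,000 bytes/s.
After 2.5:1 compression, effective rate ≈ 80000 bytes/s.
Capacity = 2 × 1,000,000,000 = 2,000,000,000 bytes.
2,000,000,000 / effective rate ≈ 25000 s → 6.94 hours.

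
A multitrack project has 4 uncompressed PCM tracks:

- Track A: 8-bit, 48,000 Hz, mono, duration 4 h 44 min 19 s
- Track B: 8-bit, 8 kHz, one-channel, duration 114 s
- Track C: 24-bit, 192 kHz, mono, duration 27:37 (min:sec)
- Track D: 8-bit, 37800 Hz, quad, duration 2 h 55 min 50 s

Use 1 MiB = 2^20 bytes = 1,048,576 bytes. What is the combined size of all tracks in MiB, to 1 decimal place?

3213.2 MiB

Track A: 4 h 44 min 19 s = 17,059 s; 48,000 × 17,059 × 1 × 1 = 818,832,000 bytes.
Track B: 8,000 × 114 × 1 × 1 = 912,000 bytes.
Track C: 27:37 (min:sec) = 1,657 s; 192,000 × 1,657 × 3 × 1 = 954,432,000 bytes.
Track D: 2 h 55 min 50 s = 10,550 s; 37,800 × 10,550 × 1 × 4 = 1,595,160,000 bytes.
Total = 3,369,336,000 bytes = 3213.2 MiB.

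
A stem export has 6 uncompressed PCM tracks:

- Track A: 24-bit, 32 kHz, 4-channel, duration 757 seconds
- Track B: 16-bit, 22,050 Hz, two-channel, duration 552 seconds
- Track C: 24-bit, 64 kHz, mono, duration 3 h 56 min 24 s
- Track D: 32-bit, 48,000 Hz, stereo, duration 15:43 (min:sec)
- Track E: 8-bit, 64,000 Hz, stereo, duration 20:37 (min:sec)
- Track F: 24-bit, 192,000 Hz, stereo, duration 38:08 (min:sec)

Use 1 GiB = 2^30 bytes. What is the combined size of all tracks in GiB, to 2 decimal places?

Track A: 32,000 × 757 × 3 × 4 = 290,688,000 bytes.
Track B: 22,050 × 552 × 2 × 2 = 48,686,400 bytes.
Track C: 3 h 56 min 24 s = 14,184 s; 64,000 × 14,184 × 3 × 1 = 2,723,328,000 bytes.
Track D: 15:43 (min:sec) = 943 s; 48,000 × 943 × 4 × 2 = 362,112,000 bytes.
Track E: 20:37 (min:sec) = 1,237 s; 64,000 × 1,237 × 1 × 2 = 158,336,000 bytes.
Track F: 38:08 (min:sec) = 2,288 s; 192,000 × 2,288 × 3 × 2 = 2,635,776,000 bytes.
Total = 6,218,926,400 bytes = 5.79 GiB.

5.79 GiB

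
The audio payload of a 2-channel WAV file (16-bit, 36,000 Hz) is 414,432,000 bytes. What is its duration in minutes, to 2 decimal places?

47.97 minutes

Byte rate = 36,000 × 2 × 2 = 144,000 bytes/s.
Duration = 414,432,000 / 144,000 = 2,878 s.
2,878 s / 60 = 47.97 minutes.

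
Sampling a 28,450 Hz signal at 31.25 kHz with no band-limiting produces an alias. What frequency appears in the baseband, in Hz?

2,800 Hz

Nyquist = 31,250/2 = 15,625 Hz; 28,450 Hz exceeds it.
Alias = |28,450 − 1×31,250| = |28,450 − 31,250| = 2,800 Hz.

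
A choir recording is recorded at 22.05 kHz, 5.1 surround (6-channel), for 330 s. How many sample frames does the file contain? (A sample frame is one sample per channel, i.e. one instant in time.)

22,050 samples/s × 330 s = 7,276,500 frames.

7,276,500 sample frames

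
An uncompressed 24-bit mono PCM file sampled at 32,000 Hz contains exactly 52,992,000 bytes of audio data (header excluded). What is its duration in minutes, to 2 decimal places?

9.20 minutes

Byte rate = 32,000 × 3 × 1 = 96,000 bytes/s.
Duration = 52,992,000 / 96,000 = 552 s.
552 s / 60 = 9.20 minutes.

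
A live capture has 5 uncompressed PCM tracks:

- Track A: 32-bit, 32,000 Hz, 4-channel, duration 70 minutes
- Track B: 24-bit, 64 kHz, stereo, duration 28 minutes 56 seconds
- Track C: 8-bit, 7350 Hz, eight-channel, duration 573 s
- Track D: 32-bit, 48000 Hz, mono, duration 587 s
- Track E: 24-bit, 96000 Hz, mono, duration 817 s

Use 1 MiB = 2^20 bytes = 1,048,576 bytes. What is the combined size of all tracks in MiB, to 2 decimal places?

3050.53 MiB

Track A: 70 minutes = 4,200 s; 32,000 × 4,200 × 4 × 4 = 2,150,400,000 bytes.
Track B: 28 minutes 56 seconds = 1,736 s; 64,000 × 1,736 × 3 × 2 = 666,624,000 bytes.
Track C: 7,350 × 573 × 1 × 8 = 33,692,400 bytes.
Track D: 48,000 × 587 × 4 × 1 = 112,704,000 bytes.
Track E: 96,000 × 817 × 3 × 1 = 235,296,000 bytes.
Total = 3,198,716,400 bytes = 3050.53 MiB.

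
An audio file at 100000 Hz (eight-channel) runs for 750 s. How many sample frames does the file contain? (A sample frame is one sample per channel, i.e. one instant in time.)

100,000 samples/s × 750 s = 75,000,000 frames.

75,000,000 sample frames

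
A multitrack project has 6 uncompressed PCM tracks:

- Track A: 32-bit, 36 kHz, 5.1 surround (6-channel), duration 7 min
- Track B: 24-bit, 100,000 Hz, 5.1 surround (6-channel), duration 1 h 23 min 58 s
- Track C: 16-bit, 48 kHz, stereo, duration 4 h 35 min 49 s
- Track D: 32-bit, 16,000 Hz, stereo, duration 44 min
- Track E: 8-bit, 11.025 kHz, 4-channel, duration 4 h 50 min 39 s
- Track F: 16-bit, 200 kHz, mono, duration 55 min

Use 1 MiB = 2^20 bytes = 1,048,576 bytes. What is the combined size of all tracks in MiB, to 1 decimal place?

14339.1 MiB

Track A: 7 min = 420 s; 36,000 × 420 × 4 × 6 = 362,880,000 bytes.
Track B: 1 h 23 min 58 s = 5,038 s; 100,000 × 5,038 × 3 × 6 = 9,068,400,000 bytes.
Track C: 4 h 35 min 49 s = 16,549 s; 48,000 × 16,549 × 2 × 2 = 3,177,408,000 bytes.
Track D: 44 min = 2,640 s; 16,000 × 2,640 × 4 × 2 = 337,920,000 bytes.
Track E: 4 h 50 min 39 s = 17,439 s; 11,025 × 17,439 × 1 × 4 = 769,059,900 bytes.
Track F: 55 min = 3,300 s; 200,000 × 3,300 × 2 × 1 = 1,320,000,000 bytes.
Total = 15,035,667,900 bytes = 14339.1 MiB.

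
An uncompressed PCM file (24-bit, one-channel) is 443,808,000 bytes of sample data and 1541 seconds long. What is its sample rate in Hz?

Bytes = sample_rate × seconds × bytes_per_sample × channels.
sample_rate = 443,808,000 / (1,541 × 3 × 1) = 443,808,000 / 4,623 = 96,000 Hz.

96,000 Hz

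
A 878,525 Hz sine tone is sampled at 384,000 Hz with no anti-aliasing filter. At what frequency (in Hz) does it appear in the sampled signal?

110,525 Hz

Nyquist = 384,000/2 = 192,000 Hz; 878,525 Hz exceeds it.
Alias = |878,525 − 2×384,000| = |878,525 − 768,000| = 110,525 Hz.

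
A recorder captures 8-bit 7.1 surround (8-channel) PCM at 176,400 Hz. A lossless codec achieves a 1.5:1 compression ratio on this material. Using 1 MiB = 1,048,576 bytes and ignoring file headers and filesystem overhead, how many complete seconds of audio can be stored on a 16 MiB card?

Uncompressed byte rate = 176,400 × 1 × 8 = 1,411,200 bytes/s.
After 1.5:1 compression, effective rate ≈ 940800 bytes/s.
Capacity = 16 × 1,048,576 = 16,777,216 bytes.
16,777,216 / effective rate ≈ 17.83 s → 17 seconds.

17 seconds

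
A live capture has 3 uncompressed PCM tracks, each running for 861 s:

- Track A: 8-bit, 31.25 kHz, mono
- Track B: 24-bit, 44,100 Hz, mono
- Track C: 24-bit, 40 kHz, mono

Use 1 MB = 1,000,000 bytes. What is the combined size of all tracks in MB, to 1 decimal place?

Track A: 31,250 × 861 × 1 × 1 = 26,906,250 bytes.
Track B: 44,100 × 861 × 3 × 1 = 113,910,300 bytes.
Track C: 40,000 × 861 × 3 × 1 = 103,320,000 bytes.
Total = 244,136,550 bytes = 244.1 MB.

244.1 MB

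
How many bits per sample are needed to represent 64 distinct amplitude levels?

6 bits

log2(64) = 6.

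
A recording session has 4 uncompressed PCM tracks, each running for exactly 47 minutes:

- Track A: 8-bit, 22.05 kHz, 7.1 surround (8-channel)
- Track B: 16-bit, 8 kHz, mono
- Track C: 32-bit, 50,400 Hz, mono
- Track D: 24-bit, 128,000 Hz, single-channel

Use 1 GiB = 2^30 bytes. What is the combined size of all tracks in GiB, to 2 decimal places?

exactly 47 minutes = 2,820 s.
Track A: 22,050 × 2,820 × 1 × 8 = 497,448,000 bytes.
Track B: 8,000 × 2,820 × 2 × 1 = 45,120,000 bytes.
Track C: 50,400 × 2,820 × 4 × 1 = 568,512,000 bytes.
Track D: 128,000 × 2,820 × 3 × 1 = 1,082,880,000 bytes.
Total = 2,193,960,000 bytes = 2.04 GiB.

2.04 GiB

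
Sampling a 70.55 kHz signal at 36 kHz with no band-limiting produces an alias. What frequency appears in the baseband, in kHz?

Nyquist = 36,000/2 = 18,000 Hz; 70,550 Hz exceeds it.
Alias = |70,550 − 2×36,000| = |70,550 − 72,000| = 1,450 Hz = 1.45 kHz.

1.45 kHz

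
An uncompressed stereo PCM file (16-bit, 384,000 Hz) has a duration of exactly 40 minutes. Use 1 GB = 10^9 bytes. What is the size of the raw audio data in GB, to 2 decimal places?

3.69 GB

Duration = exactly 40 minutes = 2,400 s.
Bytes = 384,000 samples/s × 2,400 s × 2 bytes/sample × 2 ch = 3,686,400,000 bytes.
3,686,400,000 / 1,000,000,000 = 3.69 GB.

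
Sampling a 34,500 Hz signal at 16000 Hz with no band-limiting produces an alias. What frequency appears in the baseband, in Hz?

Nyquist = 16,000/2 = 8,000 Hz; 34,500 Hz exceeds it.
Alias = |34,500 − 2×16,000| = |34,500 − 32,000| = 2,500 Hz.

2,500 Hz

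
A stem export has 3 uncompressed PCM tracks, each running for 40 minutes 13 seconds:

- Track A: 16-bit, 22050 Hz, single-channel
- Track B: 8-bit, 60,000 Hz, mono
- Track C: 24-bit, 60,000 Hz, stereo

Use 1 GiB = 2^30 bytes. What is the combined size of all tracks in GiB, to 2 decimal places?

1.04 GiB

40 minutes 13 seconds = 2,413 s.
Track A: 22,050 × 2,413 × 2 × 1 = 106,413,300 bytes.
Track B: 60,000 × 2,413 × 1 × 1 = 144,780,000 bytes.
Track C: 60,000 × 2,413 × 3 × 2 = 868,680,000 bytes.
Total = 1,119,873,300 bytes = 1.04 GiB.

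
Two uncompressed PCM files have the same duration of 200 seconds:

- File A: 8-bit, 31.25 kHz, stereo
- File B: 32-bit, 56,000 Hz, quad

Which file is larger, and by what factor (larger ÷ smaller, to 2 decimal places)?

File B, by a factor of 14.34

File A: 31,250 × 1 × 2 = 62,500 bytes/s.
File B: 56,000 × 4 × 4 = 896,000 bytes/s.
File B is larger; ratio = 179,200,000 / 12,500,000 = 14.34.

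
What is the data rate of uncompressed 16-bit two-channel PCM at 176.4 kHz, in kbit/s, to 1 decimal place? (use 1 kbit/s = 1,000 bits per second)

Bit rate = 176,400 × 16 × 2 = 5,644,800 bits/s.
= 5644.8 kbit/s.

5644.8 kbit/s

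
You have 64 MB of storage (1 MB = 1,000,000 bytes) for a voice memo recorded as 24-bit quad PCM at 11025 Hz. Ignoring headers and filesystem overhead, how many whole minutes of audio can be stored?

Uncompressed byte rate = 11,025 × 3 × 4 = 132,300 bytes/s.
Capacity = 64 × 1,000,000 = 64,000,000 bytes.
64,000,000 / 132,300 ≈ 483.75 s → 8 minutes.

8 minutes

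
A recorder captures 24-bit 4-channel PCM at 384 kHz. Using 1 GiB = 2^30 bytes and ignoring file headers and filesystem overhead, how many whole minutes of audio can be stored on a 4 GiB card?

Uncompressed byte rate = 384,000 × 3 × 4 = 4,608,000 bytes/s.
Capacity = 4 × 1,073,741,824 = 4,294,967,296 bytes.
4,294,967,296 / 4,608,000 ≈ 932.07 s → 15 minutes.

15 minutes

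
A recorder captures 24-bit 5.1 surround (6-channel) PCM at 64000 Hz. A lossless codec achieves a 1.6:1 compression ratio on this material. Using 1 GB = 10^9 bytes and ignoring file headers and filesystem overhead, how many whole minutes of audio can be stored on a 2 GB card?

Uncompressed byte rate = 64,000 × 3 × 6 = 1,152,000 bytes/s.
After 1.6:1 compression, effective rate ≈ 720000 bytes/s.
Capacity = 2 × 1,000,000,000 = 2,000,000,000 bytes.
2,000,000,000 / effective rate ≈ 2777.78 s → 46 minutes.

46 minutes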